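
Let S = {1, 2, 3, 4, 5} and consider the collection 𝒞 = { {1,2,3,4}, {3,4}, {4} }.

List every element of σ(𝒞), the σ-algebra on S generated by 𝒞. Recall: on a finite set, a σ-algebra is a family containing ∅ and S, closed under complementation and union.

|σ(𝒞)| = 16.  σ(𝒞) = { {}, {3}, {4}, {5}, {1,2}, {3,4}, {3,5}, {4,5}, {1,2,3}, {1,2,4}, {1,2,5}, {3,4,5}, {1,2,3,4}, {1,2,3,5}, {1,2,4,5}, S }

Derivation:
Take S₀ = 𝒞 ∪ {∅, S} = { {}, {4}, {3,4}, {1,2,3,4}, S }.
Iteration 1: 3 new —
  {5}  = S∖{1,2,3,4}
  {1,2,5}  = S∖{3,4}
  {1,2,3,5}  = S∖{4}
Iteration 2. New:
  {4,5}  = {4} ∪ {5}
  {3,4,5}  = {3,4} ∪ {5}
  {1,2,4,5}  = {4} ∪ {1,2,5}
Iteration 3 (3 new):
  {3}  = S∖{1,2,4,5}
  {1,2}  = S∖{3,4,5}
  {1,2,3}  = S∖{4,5}
Iteration 4 adds 2:
  {3,5}  = {3} ∪ {5}
  {1,2,4}  = {1,2} ∪ {4}
Iteration 5: already closed under ᶜ and ∪.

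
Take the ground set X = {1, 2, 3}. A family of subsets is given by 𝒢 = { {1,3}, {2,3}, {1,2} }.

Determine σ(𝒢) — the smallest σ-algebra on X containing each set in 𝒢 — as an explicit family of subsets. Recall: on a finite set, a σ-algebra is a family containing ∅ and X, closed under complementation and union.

Start: 𝒢 ∪ {∅, X} = { {}, {1,2}, {1,3}, {2,3}, X }.
Iteration 1: 3 new —
  {1}  = {2,3}ᶜ
  {2}  = {1,3}ᶜ
  {3}  = {1,2}ᶜ
  [8 total]
Iteration 2: stable.

Therefore σ(𝒢) = { {}, {1}, {2}, {3}, {1,2}, {1,3}, {2,3}, X } (|σ(𝒢)| = 8).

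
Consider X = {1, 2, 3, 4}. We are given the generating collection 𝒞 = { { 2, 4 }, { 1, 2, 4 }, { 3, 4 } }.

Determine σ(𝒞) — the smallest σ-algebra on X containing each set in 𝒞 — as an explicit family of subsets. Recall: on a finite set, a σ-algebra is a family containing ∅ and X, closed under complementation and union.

Seed the family with 𝒞 together with ∅ and X: { {  }, { 2, 4 }, { 3, 4 }, { 1, 2, 4 }, X }.
Round 1 adds 4:
  { 3 }  = ᶜ of { 1, 2, 4 }
  { 1, 2 }  = ᶜ of { 3, 4 }
  { 1, 3 }  = ᶜ of { 2, 4 }
  { 2, 3, 4 }  = { 3, 4 } ∪ { 2, 4 }
Round 2: +3 →
  { 1 }  = ᶜ of { 2, 3, 4 }
  { 1, 2, 3 }  = { 1, 2 } ∪ { 3 }
  { 1, 3, 4 }  = { 3, 4 } ∪ { 1, 3 }
Round 3: 2 new —
  { 2 }  = ᶜ of { 1, 3, 4 }
  { 4 }  = ᶜ of { 1, 2, 3 }
Round 4 (2 new):
  { 1, 4 }  = { 4 } ∪ { 1 }
  { 2, 3 }  = { 3 } ∪ { 2 }
Round 5: no new sets; the family is a σ-algebra.

|σ(𝒞)| = 16.  σ(𝒞) = { {  }, { 1 }, { 2 }, { 3 }, { 4 }, { 1, 2 }, { 1, 3 }, { 1, 4 }, { 2, 3 }, { 2, 4 }, { 3, 4 }, { 1, 2, 3 }, { 1, 2, 4 }, { 1, 3, 4 }, { 2, 3, 4 }, X }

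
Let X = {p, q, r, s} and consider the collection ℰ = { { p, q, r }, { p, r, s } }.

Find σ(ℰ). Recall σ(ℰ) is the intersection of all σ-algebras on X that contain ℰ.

|σ(ℰ)| = 8.  σ(ℰ) = { ∅, { q }, { s }, { p, r }, { q, s }, { p, q, r }, { p, r, s }, X }

Derivation:
Initial family (4 sets): { ∅, { p, q, r }, { p, r, s }, X }.
Pass 1 adds 2:
  { q }  = complement { p, r, s }
  { s }  = complement { p, q, r }
  (now 6)
Pass 2: +1 →
  { q, s }  = { s } ∪ { q }
  (now 7)
Pass 3: 1 new —
  { p, r }  = complement { q, s }
  (now 8)
Pass 4: no new sets; the family is a σ-algebra.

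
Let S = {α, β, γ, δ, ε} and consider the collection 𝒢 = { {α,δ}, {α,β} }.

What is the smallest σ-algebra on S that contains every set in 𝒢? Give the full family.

σ(𝒢) (16 sets): { ∅, {α}, {β}, {δ}, {α,β}, {α,δ}, {β,δ}, {γ,ε}, {α,β,δ}, {α,γ,ε}, {β,γ,ε}, {γ,δ,ε}, {α,β,γ,ε}, {α,γ,δ,ε}, {β,γ,δ,ε}, S }

Check:
Take S₀ = 𝒢 ∪ {∅, S} = { ∅, {α,β}, {α,δ}, S }.
Pass 1 (3 new):
  {α,β,δ}  = {α,β} ∪ {α,δ}
  {β,γ,ε}  = complement {α,δ}
  {γ,δ,ε}  = complement {α,β}
  — 7 sets.
Pass 2 (4 new):
  {γ,ε}  = complement {α,β,δ}
  {α,β,γ,ε}  = {β,γ,ε} ∪ {α,β}
  {α,γ,δ,ε}  = {γ,δ,ε} ∪ {α,δ}
  {β,γ,δ,ε}  = {γ,δ,ε} ∪ {β,γ,ε}
  — 11 sets.
Pass 3 (3 new):
  {α}  = complement {β,γ,δ,ε}
  {β}  = complement {α,γ,δ,ε}
  {δ}  = complement {α,β,γ,ε}
  — 14 sets.
Pass 4: +2 →
  {β,δ}  = {δ} ∪ {β}
  {α,γ,ε}  = {γ,ε} ∪ {α}
  — 16 sets.
Pass 5: already closed under ᶜ and ∪.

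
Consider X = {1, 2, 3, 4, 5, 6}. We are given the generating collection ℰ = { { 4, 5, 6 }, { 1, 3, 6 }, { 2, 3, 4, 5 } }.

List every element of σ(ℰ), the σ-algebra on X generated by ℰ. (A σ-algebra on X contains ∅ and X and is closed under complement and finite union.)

σ(ℰ) (32 sets): { {  }, { 1 }, { 2 }, { 3 }, { 6 }, { 1, 2 }, { 1, 3 }, { 1, 6 }, { 2, 3 }, { 2, 6 }, { 3, 6 }, { 4, 5 }, { 1, 2, 3 }, { 1, 2, 6 }, { 1, 3, 6 }, { 1, 4, 5 }, { 2, 3, 6 }, { 2, 4, 5 }, { 3, 4, 5 }, { 4, 5, 6 }, { 1, 2, 3, 6 }, { 1, 2, 4, 5 }, { 1, 3, 4, 5 }, { 1, 4, 5, 6 }, { 2, 3, 4, 5 }, { 2, 4, 5, 6 }, { 3, 4, 5, 6 }, { 1, 2, 3, 4, 5 }, { 1, 2, 4, 5, 6 }, { 1, 3, 4, 5, 6 }, { 2, 3, 4, 5, 6 }, X }

Derivation:
Seed the family with ℰ together with ∅ and X: { {  }, { 1, 3, 6 }, { 4, 5, 6 }, { 2, 3, 4, 5 }, X }.
Iteration 1: 5 new —
  { 1, 6 }  = complement { 2, 3, 4, 5 }
  { 1, 2, 3 }  = complement { 4, 5, 6 }
  { 2, 4, 5 }  = complement { 1, 3, 6 }
  { 1, 3, 4, 5, 6 }  = { 1, 3, 6 } ∪ { 4, 5, 6 }
  { 2, 3, 4, 5, 6 }  = { 2, 3, 4, 5 } ∪ { 4, 5, 6 }
  |family| = 10
Iteration 2: 7 new —
  { 1 }  = complement { 2, 3, 4, 5, 6 }
  { 2 }  = complement { 1, 3, 4, 5, 6 }
  { 1, 2, 3, 6 }  = { 1, 2, 3 } ∪ { 1, 3, 6 }
  { 1, 4, 5, 6 }  = { 1, 6 } ∪ { 4, 5, 6 }
  { 2, 4, 5, 6 }  = { 4, 5, 6 } ∪ { 2, 4, 5 }
  { 1, 2, 3, 4, 5 }  = { 1, 2, 3 } ∪ { 2, 3, 4, 5 }
  { 1, 2, 4, 5, 6 }  = { 1, 6 } ∪ { 2, 4, 5 }
  |family| = 17
Iteration 3 (8 new):
  { 3 }  = complement { 1, 2, 4, 5, 6 }
  { 6 }  = complement { 1, 2, 3, 4, 5 }
  { 1, 2 }  = { 2 } ∪ { 1 }
  { 1, 3 }  = complement { 2, 4, 5, 6 }
  { 2, 3 }  = complement { 1, 4, 5, 6 }
  { 4, 5 }  = complement { 1, 2, 3, 6 }
  { 1, 2, 6 }  = { 1, 6 } ∪ { 2 }
  { 1, 2, 4, 5 }  = { 2, 4, 5 } ∪ { 1 }
  |family| = 25
Iteration 4: 7 new —
  { 2, 6 }  = { 2 } ∪ { 6 }
  { 3, 6 }  = complement { 1, 2, 4, 5 }
  { 1, 4, 5 }  = { 4, 5 } ∪ { 1 }
  { 2, 3, 6 }  = { 6 } ∪ { 2, 3 }
  { 3, 4, 5 }  = complement { 1, 2, 6 }
  { 1, 3, 4, 5 }  = { 4, 5 } ∪ { 1, 3 }
  { 3, 4, 5, 6 }  = complement { 1, 2 }
  |family| = 32
After Iteration 5 the family is unchanged; done.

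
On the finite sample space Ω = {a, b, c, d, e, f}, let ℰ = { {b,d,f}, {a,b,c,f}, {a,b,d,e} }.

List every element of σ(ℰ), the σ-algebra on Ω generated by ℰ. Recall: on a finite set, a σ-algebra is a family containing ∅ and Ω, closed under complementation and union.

σ(ℰ) (64 sets): { {}, {a}, {b}, {c}, {d}, {e}, {f}, {a,b}, {a,c}, {a,d}, {a,e}, {a,f}, {b,c}, {b,d}, {b,e}, {b,f}, {c,d}, {c,e}, {c,f}, {d,e}, {d,f}, {e,f}, {a,b,c}, {a,b,d}, {a,b,e}, {a,b,f}, {a,c,d}, {a,c,e}, {a,c,f}, {a,d,e}, {a,d,f}, {a,e,f}, {b,c,d}, {b,c,e}, {b,c,f}, {b,d,e}, {b,d,f}, {b,e,f}, {c,d,e}, {c,d,f}, {c,e,f}, {d,e,f}, {a,b,c,d}, {a,b,c,e}, {a,b,c,f}, {a,b,d,e}, {a,b,d,f}, {a,b,e,f}, {a,c,d,e}, {a,c,d,f}, {a,c,e,f}, {a,d,e,f}, {b,c,d,e}, {b,c,d,f}, {b,c,e,f}, {b,d,e,f}, {c,d,e,f}, {a,b,c,d,e}, {a,b,c,d,f}, {a,b,c,e,f}, {a,b,d,e,f}, {a,c,d,e,f}, {b,c,d,e,f}, Ω }

Working:
Begin from { {}, {b,d,f}, {a,b,c,f}, {a,b,d,e}, Ω } (that is, ℰ plus ∅ and Ω).
Round 1 (5 new):
  {c,f}  = ᶜ of {a,b,d,e}
  {d,e}  = ᶜ of {a,b,c,f}
  {a,c,e}  = ᶜ of {b,d,f}
  {a,b,c,d,f}  = {b,d,f} ∪ {a,b,c,f}
  {a,b,d,e,f}  = {b,d,f} ∪ {a,b,d,e}
  |family| = 10
Round 2: 9 new —
  {c}  = ᶜ of {a,b,d,e,f}
  {e}  = ᶜ of {a,b,c,d,f}
  {a,c,d,e}  = {a,c,e} ∪ {d,e}
  {a,c,e,f}  = {a,c,e} ∪ {c,f}
  {b,c,d,f}  = {b,d,f} ∪ {c,f}
  {b,d,e,f}  = {b,d,f} ∪ {d,e}
  {c,d,e,f}  = {d,e} ∪ {c,f}
  {a,b,c,d,e}  = {a,c,e} ∪ {a,b,d,e}
  {a,b,c,e,f}  = {a,c,e} ∪ {a,b,c,f}
  |family| = 19
Round 3 (12 new):
  {d}  = ᶜ of {a,b,c,e,f}
  {f}  = ᶜ of {a,b,c,d,e}
  {a,b}  = ᶜ of {c,d,e,f}
  {a,c}  = ᶜ of {b,d,e,f}
  {a,e}  = ᶜ of {b,c,d,f}
  {b,d}  = ᶜ of {a,c,e,f}
  {b,f}  = ᶜ of {a,c,d,e}
  {c,e}  = {e} ∪ {c}
  {c,d,e}  = {d,e} ∪ {c}
  {c,e,f}  = {e} ∪ {c,f}
  {a,c,d,e,f}  = {a,c,e} ∪ {c,d,e,f}
  {b,c,d,e,f}  = {b,d,f} ∪ {c,d,e,f}
  |family| = 31
Round 4: 25 new —
  {a}  = ᶜ of {b,c,d,e,f}
  {b}  = ᶜ of {a,c,d,e,f}
  {c,d}  = {c} ∪ {d}
  {d,f}  = {f} ∪ {d}
  {e,f}  = {f} ∪ {e}
  {a,b,c}  = {a,b} ∪ {c}
  {a,b,d}  = ᶜ of {c,e,f}
  {a,b,e}  = {a,b} ∪ {e}
  {a,b,f}  = ᶜ of {c,d,e}
  {a,c,d}  = {a,c} ∪ {d}
  {a,c,f}  = {f} ∪ {a,c}
  {a,d,e}  = {d,e} ∪ {a,e}
  {a,e,f}  = {f} ∪ {a,e}
  {b,c,d}  = {c} ∪ {b,d}
  {b,c,f}  = {b,f} ∪ {c}
  {b,d,e}  = {e} ∪ {b,d}
  {b,e,f}  = {b,f} ∪ {e}
  {c,d,f}  = {c,f} ∪ {d}
  {d,e,f}  = {f} ∪ {d,e}
  {a,b,c,d}  = {a,c} ∪ {b,d}
  {a,b,c,e}  = {a,b} ∪ {a,c,e}
  {a,b,d,f}  = ᶜ of {c,e}
  {a,b,e,f}  = {b,f} ∪ {a,e}
  {b,c,d,e}  = {c,d,e} ∪ {b,d}
  {b,c,e,f}  = {b,f} ∪ {c,e,f}
  |family| = 56
Round 5. New:
  {a,d}  = ᶜ of {b,c,e,f}
  {a,f}  = ᶜ of {b,c,d,e}
  {b,c}  = {b} ∪ {c}
  {b,e}  = {b} ∪ {e}
  {a,d,f}  = {a} ∪ {d,f}
  {b,c,e}  = {b} ∪ {c,e}
  {a,c,d,f}  = {c,d} ∪ {a,c,f}
  {a,d,e,f}  = {d,e} ∪ {a,e,f}
  |family| = 64
Round 6 adds nothing — fixpoint reached.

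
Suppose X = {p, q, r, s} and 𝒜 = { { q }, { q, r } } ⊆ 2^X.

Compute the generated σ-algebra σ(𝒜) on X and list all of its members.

Begin from { {  }, { q }, { q, r }, X } (that is, 𝒜 plus ∅ and X).
Round 1: +2 →
  { p, s }  = ᶜ of { q, r }
  { p, r, s }  = ᶜ of { q }
  [6 total]
Round 2: +1 →
  { p, q, s }  = { p, s } ∪ { q }
  [7 total]
Round 3 (1 new):
  { r }  = ᶜ of { p, q, s }
  [8 total]
Round 4: already closed under ᶜ and ∪.

|σ(𝒜)| = 8.  σ(𝒜) = { {  }, { q }, { r }, { p, s }, { q, r }, { p, q, s }, { p, r, s }, X }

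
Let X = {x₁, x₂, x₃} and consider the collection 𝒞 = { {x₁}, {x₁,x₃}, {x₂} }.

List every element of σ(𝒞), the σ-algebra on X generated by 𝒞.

σ(𝒞) (8 sets): { ∅, {x₁}, {x₂}, {x₃}, {x₁,x₂}, {x₁,x₃}, {x₂,x₃}, X }

Check:
Start: 𝒞 ∪ {∅, X} = { ∅, {x₁}, {x₂}, {x₁,x₃}, X }.
Iteration 1 adds 2:
  {x₁,x₂}  = {x₂} ∪ {x₁}
  {x₂,x₃}  = ᶜ of {x₁}
  (now 7)
Iteration 2: +1 →
  {x₃}  = ᶜ of {x₁,x₂}
  (now 8)
Iteration 3: stable.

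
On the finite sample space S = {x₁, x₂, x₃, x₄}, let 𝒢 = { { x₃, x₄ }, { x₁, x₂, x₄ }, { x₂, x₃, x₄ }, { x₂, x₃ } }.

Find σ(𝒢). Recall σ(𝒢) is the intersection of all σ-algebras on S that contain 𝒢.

Take S₀ = 𝒢 ∪ {∅, S} = { {}, { x₂, x₃ }, { x₃, x₄ }, { x₁, x₂, x₄ }, { x₂, x₃, x₄ }, S }.
Pass 1 adds 4:
  { x₁ }  = S∖{ x₂, x₃, x₄ }
  { x₃ }  = S∖{ x₁, x₂, x₄ }
  { x₁, x₂ }  = S∖{ x₃, x₄ }
  { x₁, x₄ }  = S∖{ x₂, x₃ }
  — 10 sets.
Pass 2: 3 new —
  { x₁, x₃ }  = { x₃ } ∪ { x₁ }
  { x₁, x₂, x₃ }  = { x₁, x₂ } ∪ { x₃ }
  { x₁, x₃, x₄ }  = { x₃, x₄ } ∪ { x₁, x₄ }
  — 13 sets.
Pass 3 adds 3:
  { x₂ }  = S∖{ x₁, x₃, x₄ }
  { x₄ }  = S∖{ x₁, x₂, x₃ }
  { x₂, x₄ }  = S∖{ x₁, x₃ }
  — 16 sets.
Pass 4: closed — nothing new.

Hence σ(𝒢) has 16 members: { {}, { x₁ }, { x₂ }, { x₃ }, { x₄ }, { x₁, x₂ }, { x₁, x₃ }, { x₁, x₄ }, { x₂, x₃ }, { x₂, x₄ }, { x₃, x₄ }, { x₁, x₂, x₃ }, { x₁, x₂, x₄ }, { x₁, x₃, x₄ }, { x₂, x₃, x₄ }, S }.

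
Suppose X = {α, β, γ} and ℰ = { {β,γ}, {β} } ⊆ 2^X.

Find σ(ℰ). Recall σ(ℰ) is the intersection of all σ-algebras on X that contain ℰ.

Initial family (4 sets): { {}, {β}, {β,γ}, X }.
Step 1: +2 →
  {α}  = complement {β,γ}
  {α,γ}  = complement {β}
Step 2: +1 →
  {α,β}  = {β} ∪ {α}
Step 3 adds 1:
  {γ}  = complement {α,β}
Step 4: no new sets; the family is a σ-algebra.

Therefore σ(ℰ) = { {}, {α}, {β}, {γ}, {α,β}, {α,γ}, {β,γ}, X } (|σ(ℰ)| = 8).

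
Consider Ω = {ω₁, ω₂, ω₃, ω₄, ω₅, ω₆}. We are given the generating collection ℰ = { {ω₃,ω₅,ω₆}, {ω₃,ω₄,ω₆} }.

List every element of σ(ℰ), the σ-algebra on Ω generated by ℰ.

|σ(ℰ)| = 16.  σ(ℰ) = { {}, {ω₄}, {ω₅}, {ω₁,ω₂}, {ω₃,ω₆}, {ω₄,ω₅}, {ω₁,ω₂,ω₄}, {ω₁,ω₂,ω₅}, {ω₃,ω₄,ω₆}, {ω₃,ω₅,ω₆}, {ω₁,ω₂,ω₃,ω₆}, {ω₁,ω₂,ω₄,ω₅}, {ω₃,ω₄,ω₅,ω₆}, {ω₁,ω₂,ω₃,ω₄,ω₆}, {ω₁,ω₂,ω₃,ω₅,ω₆}, Ω }

Working:
Begin from { {}, {ω₃,ω₄,ω₆}, {ω₃,ω₅,ω₆}, Ω } (that is, ℰ plus ∅ and Ω).
Round 1 adds 3:
  {ω₁,ω₂,ω₄}  = {ω₃,ω₅,ω₆}ᶜ
  {ω₁,ω₂,ω₅}  = {ω₃,ω₄,ω₆}ᶜ
  {ω₃,ω₄,ω₅,ω₆}  = {ω₃,ω₄,ω₆} ∪ {ω₃,ω₅,ω₆}
  [7 total]
Round 2 adds 4:
  {ω₁,ω₂}  = {ω₃,ω₄,ω₅,ω₆}ᶜ
  {ω₁,ω₂,ω₄,ω₅}  = {ω₁,ω₂,ω₅} ∪ {ω₁,ω₂,ω₄}
  {ω₁,ω₂,ω₃,ω₄,ω₆}  = {ω₃,ω₄,ω₆} ∪ {ω₁,ω₂,ω₄}
  {ω₁,ω₂,ω₃,ω₅,ω₆}  = {ω₁,ω₂,ω₅} ∪ {ω₃,ω₅,ω₆}
  [11 total]
Round 3. New:
  {ω₄}  = {ω₁,ω₂,ω₃,ω₅,ω₆}ᶜ
  {ω₅}  = {ω₁,ω₂,ω₃,ω₄,ω₆}ᶜ
  {ω₃,ω₆}  = {ω₁,ω₂,ω₄,ω₅}ᶜ
  [14 total]
Round 4. New:
  {ω₄,ω₅}  = {ω₄} ∪ {ω₅}
  {ω₁,ω₂,ω₃,ω₆}  = {ω₁,ω₂} ∪ {ω₃,ω₆}
  [16 total]
Round 5 adds nothing — fixpoint reached.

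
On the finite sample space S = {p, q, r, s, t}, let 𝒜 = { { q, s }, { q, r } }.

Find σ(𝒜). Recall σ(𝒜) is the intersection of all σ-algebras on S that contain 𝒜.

|σ(𝒜)| = 16.  σ(𝒜) = { {}, { q }, { r }, { s }, { p, t }, { q, r }, { q, s }, { r, s }, { p, q, t }, { p, r, t }, { p, s, t }, { q, r, s }, { p, q, r, t }, { p, q, s, t }, { p, r, s, t }, S }

Check:
Initial family (4 sets): { {}, { q, r }, { q, s }, S }.
Iteration 1: 3 new —
  { p, r, t }  = S∖{ q, s }
  { p, s, t }  = S∖{ q, r }
  { q, r, s }  = { q, r } ∪ { q, s }
  — 7 sets.
Iteration 2 (4 new):
  { p, t }  = S∖{ q, r, s }
  { p, q, r, t }  = { q, r } ∪ { p, r, t }
  { p, q, s, t }  = { p, s, t } ∪ { q, s }
  { p, r, s, t }  = { p, s, t } ∪ { p, r, t }
  — 11 sets.
Iteration 3: 3 new —
  { q }  = S∖{ p, r, s, t }
  { r }  = S∖{ p, q, s, t }
  { s }  = S∖{ p, q, r, t }
  — 14 sets.
Iteration 4. New:
  { r, s }  = { r } ∪ { s }
  { p, q, t }  = { p, t } ∪ { q }
  — 16 sets.
Iteration 5 adds nothing — fixpoint reached.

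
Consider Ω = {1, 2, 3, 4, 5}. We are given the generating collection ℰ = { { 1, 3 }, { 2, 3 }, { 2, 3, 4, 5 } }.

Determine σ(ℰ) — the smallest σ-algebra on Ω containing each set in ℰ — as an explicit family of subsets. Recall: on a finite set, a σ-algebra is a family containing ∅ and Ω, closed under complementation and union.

σ(ℰ) (16 sets): { ∅, { 1 }, { 2 }, { 3 }, { 1, 2 }, { 1, 3 }, { 2, 3 }, { 4, 5 }, { 1, 2, 3 }, { 1, 4, 5 }, { 2, 4, 5 }, { 3, 4, 5 }, { 1, 2, 4, 5 }, { 1, 3, 4, 5 }, { 2, 3, 4, 5 }, Ω }

Derivation:
Begin from { ∅, { 1, 3 }, { 2, 3 }, { 2, 3, 4, 5 }, Ω } (that is, ℰ plus ∅ and Ω).
Step 1. New:
  { 1 }  = Ω∖{ 2, 3, 4, 5 }
  { 1, 2, 3 }  = { 2, 3 } ∪ { 1, 3 }
  { 1, 4, 5 }  = Ω∖{ 2, 3 }
  { 2, 4, 5 }  = Ω∖{ 1, 3 }
  (now 9)
Step 2: 3 new —
  { 4, 5 }  = Ω∖{ 1, 2, 3 }
  { 1, 2, 4, 5 }  = { 1, 4, 5 } ∪ { 2, 4, 5 }
  { 1, 3, 4, 5 }  = { 1, 4, 5 } ∪ { 1, 3 }
  (now 12)
Step 3 (2 new):
  { 2 }  = Ω∖{ 1, 3, 4, 5 }
  { 3 }  = Ω∖{ 1, 2, 4, 5 }
  (now 14)
Step 4: +2 →
  { 1, 2 }  = { 2 } ∪ { 1 }
  { 3, 4, 5 }  = { 4, 5 } ∪ { 3 }
  (now 16)
Step 5: stable.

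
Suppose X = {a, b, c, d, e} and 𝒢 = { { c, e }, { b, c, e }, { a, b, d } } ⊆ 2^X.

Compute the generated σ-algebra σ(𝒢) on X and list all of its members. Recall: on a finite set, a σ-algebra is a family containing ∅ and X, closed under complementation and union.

Initial family (5 sets): { {  }, { c, e }, { a, b, d }, { b, c, e }, X }.
Step 1: 1 new —
  { a, d }  = X∖{ b, c, e }
Step 2. New:
  { a, c, d, e }  = { c, e } ∪ { a, d }
Step 3: +1 →
  { b }  = X∖{ a, c, d, e }
Step 4: stable.

Therefore σ(𝒢) = { {  }, { b }, { a, d }, { c, e }, { a, b, d }, { b, c, e }, { a, c, d, e }, X } (|σ(𝒢)| = 8).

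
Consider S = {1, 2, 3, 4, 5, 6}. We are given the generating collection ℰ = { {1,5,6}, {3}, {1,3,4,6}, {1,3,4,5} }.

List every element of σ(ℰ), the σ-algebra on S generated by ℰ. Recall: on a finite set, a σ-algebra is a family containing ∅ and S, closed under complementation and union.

σ(ℰ) (64 sets): { {}, {1}, {2}, {3}, {4}, {5}, {6}, {1,2}, {1,3}, {1,4}, {1,5}, {1,6}, {2,3}, {2,4}, {2,5}, {2,6}, {3,4}, {3,5}, {3,6}, {4,5}, {4,6}, {5,6}, {1,2,3}, {1,2,4}, {1,2,5}, {1,2,6}, {1,3,4}, {1,3,5}, {1,3,6}, {1,4,5}, {1,4,6}, {1,5,6}, {2,3,4}, {2,3,5}, {2,3,6}, {2,4,5}, {2,4,6}, {2,5,6}, {3,4,5}, {3,4,6}, {3,5,6}, {4,5,6}, {1,2,3,4}, {1,2,3,5}, {1,2,3,6}, {1,2,4,5}, {1,2,4,6}, {1,2,5,6}, {1,3,4,5}, {1,3,4,6}, {1,3,5,6}, {1,4,5,6}, {2,3,4,5}, {2,3,4,6}, {2,3,5,6}, {2,4,5,6}, {3,4,5,6}, {1,2,3,4,5}, {1,2,3,4,6}, {1,2,3,5,6}, {1,2,4,5,6}, {1,3,4,5,6}, {2,3,4,5,6}, S }

Trace:
Seed the family with ℰ together with ∅ and S: { {}, {3}, {1,5,6}, {1,3,4,5}, {1,3,4,6}, S }.
Pass 1. New:
  {2,5}  = {1,3,4,6}ᶜ
  {2,6}  = {1,3,4,5}ᶜ
  {2,3,4}  = {1,5,6}ᶜ
  {1,3,5,6}  = {3} ∪ {1,5,6}
  {1,2,4,5,6}  = {3}ᶜ
  {1,3,4,5,6}  = {1,5,6} ∪ {1,3,4,5}
  (now 12)
Pass 2: +11 →
  {2}  = {1,3,4,5,6}ᶜ
  {2,4}  = {1,3,5,6}ᶜ
  {2,3,5}  = {2,5} ∪ {3}
  {2,3,6}  = {2,6} ∪ {3}
  {2,5,6}  = {2,5} ∪ {2,6}
  {1,2,5,6}  = {2,5} ∪ {1,5,6}
  {2,3,4,5}  = {2,5} ∪ {2,3,4}
  {2,3,4,6}  = {2,3,4} ∪ {2,6}
  {1,2,3,4,5}  = {2,5} ∪ {1,3,4,5}
  {1,2,3,4,6}  = {2,3,4} ∪ {1,3,4,6}
  {1,2,3,5,6}  = {1,3,5,6} ∪ {2,5}
  (now 23)
Pass 3. New:
  {4}  = {1,2,3,5,6}ᶜ
  {5}  = {1,2,3,4,6}ᶜ
  {6}  = {1,2,3,4,5}ᶜ
  {1,5}  = {2,3,4,6}ᶜ
  {1,6}  = {2,3,4,5}ᶜ
  {2,3}  = {2} ∪ {3}
  {3,4}  = {1,2,5,6}ᶜ
  {1,3,4}  = {2,5,6}ᶜ
  {1,4,5}  = {2,3,6}ᶜ
  {1,4,6}  = {2,3,5}ᶜ
  {2,4,5}  = {2,5} ∪ {2,4}
  {2,4,6}  = {2,4} ∪ {2,6}
  {2,3,5,6}  = {2,5} ∪ {2,3,6}
  {2,4,5,6}  = {2,4} ∪ {2,5,6}
  {2,3,4,5,6}  = {2,5} ∪ {2,3,4,6}
  (now 38)
Pass 4. New:
  {1}  = {2,3,4,5,6}ᶜ
  {1,3}  = {2,4,5,6}ᶜ
  {1,4}  = {2,3,5,6}ᶜ
  {3,5}  = {3} ∪ {5}
  {3,6}  = {3} ∪ {6}
  {4,5}  = {4} ∪ {5}
  {4,6}  = {4} ∪ {6}
  {5,6}  = {6} ∪ {5}
  {1,2,5}  = {2} ∪ {1,5}
  {1,2,6}  = {1,6} ∪ {2}
  {1,3,5}  = {2,4,6}ᶜ
  {1,3,6}  = {2,4,5}ᶜ
  {3,4,5}  = {3,4} ∪ {5}
  {3,4,6}  = {3,4} ∪ {6}
  {1,2,3,4}  = {2} ∪ {1,3,4}
  {1,2,3,5}  = {2,3} ∪ {1,5}
  {1,2,3,6}  = {1,6} ∪ {2,3,6}
  {1,2,4,5}  = {2} ∪ {1,4,5}
  {1,2,4,6}  = {2,4,6} ∪ {1,6}
  {1,4,5,6}  = {2,3}ᶜ
  (now 58)
Pass 5. New:
  {1,2}  = {2} ∪ {1}
  {1,2,3}  = {2} ∪ {1,3}
  {1,2,4}  = {2} ∪ {1,4}
  {3,5,6}  = {5,6} ∪ {3,5}
  {4,5,6}  = {5,6} ∪ {4,5}
  {3,4,5,6}  = {3,4,5} ∪ {5,6}
  (now 64)
Pass 6: stable.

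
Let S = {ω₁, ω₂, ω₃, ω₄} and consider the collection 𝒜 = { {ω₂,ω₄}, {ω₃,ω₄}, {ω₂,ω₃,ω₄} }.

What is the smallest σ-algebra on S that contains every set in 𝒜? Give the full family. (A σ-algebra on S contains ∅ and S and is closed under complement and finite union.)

Take S₀ = 𝒜 ∪ {∅, S} = { ∅, {ω₂,ω₄}, {ω₃,ω₄}, {ω₂,ω₃,ω₄}, S }.
Round 1. New:
  {ω₁}  = S∖{ω₂,ω₃,ω₄}
  {ω₁,ω₂}  = S∖{ω₃,ω₄}
  {ω₁,ω₃}  = S∖{ω₂,ω₄}
  (now 8)
Round 2 adds 3:
  {ω₁,ω₂,ω₃}  = {ω₁,ω₂} ∪ {ω₁,ω₃}
  {ω₁,ω₂,ω₄}  = {ω₁,ω₂} ∪ {ω₂,ω₄}
  {ω₁,ω₃,ω₄}  = {ω₃,ω₄} ∪ {ω₁,ω₃}
  (now 11)
Round 3: 3 new —
  {ω₂}  = S∖{ω₁,ω₃,ω₄}
  {ω₃}  = S∖{ω₁,ω₂,ω₄}
  {ω₄}  = S∖{ω₁,ω₂,ω₃}
  (now 14)
Round 4 adds 2:
  {ω₁,ω₄}  = {ω₄} ∪ {ω₁}
  {ω₂,ω₃}  = {ω₃} ∪ {ω₂}
  (now 16)
Round 5 adds nothing — fixpoint reached.

Therefore σ(𝒜) = { ∅, {ω₁}, {ω₂}, {ω₃}, {ω₄}, {ω₁,ω₂}, {ω₁,ω₃}, {ω₁,ω₄}, {ω₂,ω₃}, {ω₂,ω₄}, {ω₃,ω₄}, {ω₁,ω₂,ω₃}, {ω₁,ω₂,ω₄}, {ω₁,ω₃,ω₄}, {ω₂,ω₃,ω₄}, S } (|σ(𝒜)| = 16).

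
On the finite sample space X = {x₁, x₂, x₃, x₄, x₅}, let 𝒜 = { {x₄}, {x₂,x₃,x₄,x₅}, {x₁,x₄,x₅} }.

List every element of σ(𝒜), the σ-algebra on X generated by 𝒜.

Start: 𝒜 ∪ {∅, X} = { {}, {x₄}, {x₁,x₄,x₅}, {x₂,x₃,x₄,x₅}, X }.
Iteration 1: 3 new —
  {x₁}  = ᶜ of {x₂,x₃,x₄,x₅}
  {x₂,x₃}  = ᶜ of {x₁,x₄,x₅}
  {x₁,x₂,x₃,x₅}  = ᶜ of {x₄}
  — 8 sets.
Iteration 2: 3 new —
  {x₁,x₄}  = {x₄} ∪ {x₁}
  {x₁,x₂,x₃}  = {x₂,x₃} ∪ {x₁}
  {x₂,x₃,x₄}  = {x₄} ∪ {x₂,x₃}
  — 11 sets.
Iteration 3: 4 new —
  {x₁,x₅}  = ᶜ of {x₂,x₃,x₄}
  {x₄,x₅}  = ᶜ of {x₁,x₂,x₃}
  {x₂,x₃,x₅}  = ᶜ of {x₁,x₄}
  {x₁,x₂,x₃,x₄}  = {x₂,x₃} ∪ {x₁,x₄}
  — 15 sets.
Iteration 4 adds 1:
  {x₅}  = ᶜ of {x₁,x₂,x₃,x₄}
  — 16 sets.
Iteration 5: no new sets; the family is a σ-algebra.

|σ(𝒜)| = 16.  σ(𝒜) = { {}, {x₁}, {x₄}, {x₅}, {x₁,x₄}, {x₁,x₅}, {x₂,x₃}, {x₄,x₅}, {x₁,x₂,x₃}, {x₁,x₄,x₅}, {x₂,x₃,x₄}, {x₂,x₃,x₅}, {x₁,x₂,x₃,x₄}, {x₁,x₂,x₃,x₅}, {x₂,x₃,x₄,x₅}, X }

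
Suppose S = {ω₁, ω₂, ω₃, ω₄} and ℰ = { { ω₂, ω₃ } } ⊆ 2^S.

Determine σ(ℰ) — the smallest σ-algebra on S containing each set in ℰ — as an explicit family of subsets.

Begin from { {  }, { ω₂, ω₃ }, S } (that is, ℰ plus ∅ and S).
Iteration 1 adds 1:
  { ω₁, ω₄ }  = ᶜ of { ω₂, ω₃ }
After Iteration 2 the family is unchanged; done.

σ(ℰ) = { {  }, { ω₁, ω₄ }, { ω₂, ω₃ }, S }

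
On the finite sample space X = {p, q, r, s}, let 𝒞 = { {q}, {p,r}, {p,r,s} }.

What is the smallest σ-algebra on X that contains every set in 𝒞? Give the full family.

σ(𝒞) (8 sets): { {}, {q}, {s}, {p,r}, {q,s}, {p,q,r}, {p,r,s}, X }

Trace:
Initial family (5 sets): { {}, {q}, {p,r}, {p,r,s}, X }.
Pass 1: +2 →
  {q,s}  = {p,r}ᶜ
  {p,q,r}  = {p,r} ∪ {q}
  |family| = 7
Pass 2 adds 1:
  {s}  = {p,q,r}ᶜ
  |family| = 8
Pass 3: stable.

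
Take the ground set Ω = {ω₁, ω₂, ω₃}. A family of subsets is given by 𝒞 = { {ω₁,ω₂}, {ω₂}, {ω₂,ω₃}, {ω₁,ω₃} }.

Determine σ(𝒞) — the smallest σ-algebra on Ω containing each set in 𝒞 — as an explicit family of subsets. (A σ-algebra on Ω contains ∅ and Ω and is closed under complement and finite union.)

Seed the family with 𝒞 together with ∅ and Ω: { {}, {ω₂}, {ω₁,ω₂}, {ω₁,ω₃}, {ω₂,ω₃}, Ω }.
Pass 1: 2 new —
  {ω₁}  = Ω∖{ω₂,ω₃}
  {ω₃}  = Ω∖{ω₁,ω₂}
  (now 8)
Pass 2: no new sets; the family is a σ-algebra.

Therefore σ(𝒞) = { {}, {ω₁}, {ω₂}, {ω₃}, {ω₁,ω₂}, {ω₁,ω₃}, {ω₂,ω₃}, Ω } (|σ(𝒞)| = 8).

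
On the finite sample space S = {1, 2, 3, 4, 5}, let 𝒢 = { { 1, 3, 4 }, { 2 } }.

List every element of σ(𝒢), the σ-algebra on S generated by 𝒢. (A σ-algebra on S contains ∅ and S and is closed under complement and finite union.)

Answer: σ(𝒢) = { {  }, { 2 }, { 5 }, { 2, 5 }, { 1, 3, 4 }, { 1, 2, 3, 4 }, { 1, 3, 4, 5 }, S }

Trace:
Start: 𝒢 ∪ {∅, S} = { {  }, { 2 }, { 1, 3, 4 }, S }.
Round 1 adds 3:
  { 2, 5 }  = { 1, 3, 4 }ᶜ
  { 1, 2, 3, 4 }  = { 2 } ∪ { 1, 3, 4 }
  { 1, 3, 4, 5 }  = { 2 }ᶜ
  — 7 sets.
Round 2. New:
  { 5 }  = { 1, 2, 3, 4 }ᶜ
  — 8 sets.
Round 3 adds nothing — fixpoint reached.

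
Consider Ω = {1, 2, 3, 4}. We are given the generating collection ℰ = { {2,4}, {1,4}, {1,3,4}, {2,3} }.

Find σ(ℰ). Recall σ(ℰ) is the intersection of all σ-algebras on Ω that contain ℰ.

σ(ℰ) = { ∅, {1}, {2}, {3}, {4}, {1,2}, {1,3}, {1,4}, {2,3}, {2,4}, {3,4}, {1,2,3}, {1,2,4}, {1,3,4}, {2,3,4}, Ω }

Trace:
Seed the family with ℰ together with ∅ and Ω: { ∅, {1,4}, {2,3}, {2,4}, {1,3,4}, Ω }.
Step 1: +4 →
  {2}  = ᶜ of {1,3,4}
  {1,3}  = ᶜ of {2,4}
  {1,2,4}  = {1,4} ∪ {2,4}
  {2,3,4}  = {2,3} ∪ {2,4}
  (now 10)
Step 2. New:
  {1}  = ᶜ of {2,3,4}
  {3}  = ᶜ of {1,2,4}
  {1,2,3}  = {2} ∪ {1,3}
  (now 13)
Step 3: +2 →
  {4}  = ᶜ of {1,2,3}
  {1,2}  = {2} ∪ {1}
  (now 15)
Step 4: 1 new —
  {3,4}  = ᶜ of {1,2}
  (now 16)
Step 5: already closed under ᶜ and ∪.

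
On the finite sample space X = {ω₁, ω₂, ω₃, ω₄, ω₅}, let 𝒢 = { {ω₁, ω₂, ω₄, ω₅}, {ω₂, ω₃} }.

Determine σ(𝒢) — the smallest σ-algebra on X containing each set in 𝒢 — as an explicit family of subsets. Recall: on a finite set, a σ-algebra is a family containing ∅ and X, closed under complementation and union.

Begin from { ∅, {ω₂, ω₃}, {ω₁, ω₂, ω₄, ω₅}, X } (that is, 𝒢 plus ∅ and X).
Round 1 (2 new):
  {ω₃}  = {ω₁, ω₂, ω₄, ω₅}ᶜ
  {ω₁, ω₄, ω₅}  = {ω₂, ω₃}ᶜ
  (now 6)
Round 2 (1 new):
  {ω₁, ω₃, ω₄, ω₅}  = {ω₁, ω₄, ω₅} ∪ {ω₃}
  (now 7)
Round 3. New:
  {ω₂}  = {ω₁, ω₃, ω₄, ω₅}ᶜ
  (now 8)
Round 4: already closed under ᶜ and ∪.

σ(𝒢) = { ∅, {ω₂}, {ω₃}, {ω₂, ω₃}, {ω₁, ω₄, ω₅}, {ω₁, ω₂, ω₄, ω₅}, {ω₁, ω₃, ω₄, ω₅}, X }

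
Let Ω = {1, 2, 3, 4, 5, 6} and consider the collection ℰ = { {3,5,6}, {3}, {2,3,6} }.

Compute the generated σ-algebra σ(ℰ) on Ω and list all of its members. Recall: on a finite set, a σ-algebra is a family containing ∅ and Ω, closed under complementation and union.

Seed the family with ℰ together with ∅ and Ω: { {}, {3}, {2,3,6}, {3,5,6}, Ω }.
Pass 1 (4 new):
  {1,2,4}  = Ω∖{3,5,6}
  {1,4,5}  = Ω∖{2,3,6}
  {2,3,5,6}  = {3,5,6} ∪ {2,3,6}
  {1,2,4,5,6}  = Ω∖{3}
Pass 2: 6 new —
  {1,4}  = Ω∖{2,3,5,6}
  {1,2,3,4}  = {1,2,4} ∪ {3}
  {1,2,4,5}  = {1,4,5} ∪ {1,2,4}
  {1,3,4,5}  = {1,4,5} ∪ {3}
  {1,2,3,4,6}  = {2,3,6} ∪ {1,2,4}
  {1,3,4,5,6}  = {1,4,5} ∪ {3,5,6}
Pass 3. New:
  {2}  = Ω∖{1,3,4,5,6}
  {5}  = Ω∖{1,2,3,4,6}
  {2,6}  = Ω∖{1,3,4,5}
  {3,6}  = Ω∖{1,2,4,5}
  {5,6}  = Ω∖{1,2,3,4}
  {1,3,4}  = {3} ∪ {1,4}
  {1,2,3,4,5}  = {1,4,5} ∪ {1,2,3,4}
Pass 4 (8 new):
  {6}  = Ω∖{1,2,3,4,5}
  {2,3}  = {2} ∪ {3}
  {2,5}  = {2} ∪ {5}
  {3,5}  = {5} ∪ {3}
  {2,5,6}  = Ω∖{1,3,4}
  {1,2,4,6}  = {1,4} ∪ {2,6}
  {1,3,4,6}  = {1,3,4} ∪ {3,6}
  {1,4,5,6}  = {5,6} ∪ {1,4}
Pass 5 adds 2:
  {1,4,6}  = {6} ∪ {1,4}
  {2,3,5}  = {2,5} ∪ {3}
Pass 6: stable.

|σ(ℰ)| = 32.  σ(ℰ) = { {}, {2}, {3}, {5}, {6}, {1,4}, {2,3}, {2,5}, {2,6}, {3,5}, {3,6}, {5,6}, {1,2,4}, {1,3,4}, {1,4,5}, {1,4,6}, {2,3,5}, {2,3,6}, {2,5,6}, {3,5,6}, {1,2,3,4}, {1,2,4,5}, {1,2,4,6}, {1,3,4,5}, {1,3,4,6}, {1,4,5,6}, {2,3,5,6}, {1,2,3,4,5}, {1,2,3,4,6}, {1,2,4,5,6}, {1,3,4,5,6}, Ω }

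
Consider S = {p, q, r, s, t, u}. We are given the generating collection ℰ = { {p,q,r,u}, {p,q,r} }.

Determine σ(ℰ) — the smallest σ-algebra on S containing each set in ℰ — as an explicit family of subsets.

Answer: σ(ℰ) = { {}, {u}, {s,t}, {p,q,r}, {s,t,u}, {p,q,r,u}, {p,q,r,s,t}, S }

Derivation:
Initial family (4 sets): { {}, {p,q,r}, {p,q,r,u}, S }.
Step 1: +2 →
  {s,t}  = S∖{p,q,r,u}
  {s,t,u}  = S∖{p,q,r}
Step 2 (1 new):
  {p,q,r,s,t}  = {s,t} ∪ {p,q,r}
Step 3. New:
  {u}  = S∖{p,q,r,s,t}
Step 4: no new sets; the family is a σ-algebra.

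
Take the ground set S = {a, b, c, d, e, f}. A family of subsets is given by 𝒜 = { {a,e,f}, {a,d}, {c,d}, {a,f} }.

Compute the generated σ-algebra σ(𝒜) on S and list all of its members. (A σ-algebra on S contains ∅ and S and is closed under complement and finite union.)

σ(𝒜) = { {}, {a}, {b}, {c}, {d}, {e}, {f}, {a,b}, {a,c}, {a,d}, {a,e}, {a,f}, {b,c}, {b,d}, {b,e}, {b,f}, {c,d}, {c,e}, {c,f}, {d,e}, {d,f}, {e,f}, {a,b,c}, {a,b,d}, {a,b,e}, {a,b,f}, {a,c,d}, {a,c,e}, {a,c,f}, {a,d,e}, {a,d,f}, {a,e,f}, {b,c,d}, {b,c,e}, {b,c,f}, {b,d,e}, {b,d,f}, {b,e,f}, {c,d,e}, {c,d,f}, {c,e,f}, {d,e,f}, {a,b,c,d}, {a,b,c,e}, {a,b,c,f}, {a,b,d,e}, {a,b,d,f}, {a,b,e,f}, {a,c,d,e}, {a,c,d,f}, {a,c,e,f}, {a,d,e,f}, {b,c,d,e}, {b,c,d,f}, {b,c,e,f}, {b,d,e,f}, {c,d,e,f}, {a,b,c,d,e}, {a,b,c,d,f}, {a,b,c,e,f}, {a,b,d,e,f}, {a,c,d,e,f}, {b,c,d,e,f}, S }

Derivation:
Start: 𝒜 ∪ {∅, S} = { {}, {a,d}, {a,f}, {c,d}, {a,e,f}, S }.
Round 1 adds 9:
  {a,c,d}  = {c,d} ∪ {a,d}
  {a,d,f}  = {a,d} ∪ {a,f}
  {b,c,d}  = {a,e,f}ᶜ
  {a,b,e,f}  = {c,d}ᶜ
  {a,c,d,f}  = {c,d} ∪ {a,f}
  {a,d,e,f}  = {a,d} ∪ {a,e,f}
  {b,c,d,e}  = {a,f}ᶜ
  {b,c,e,f}  = {a,d}ᶜ
  {a,c,d,e,f}  = {c,d} ∪ {a,e,f}
  |family| = 15
Round 2. New:
  {b}  = {a,c,d,e,f}ᶜ
  {b,c}  = {a,d,e,f}ᶜ
  {b,e}  = {a,c,d,f}ᶜ
  {b,c,e}  = {a,d,f}ᶜ
  {b,e,f}  = {a,c,d}ᶜ
  {a,b,c,d}  = {b,c,d} ∪ {a,c,d}
  {a,b,c,d,e}  = {b,c,d,e} ∪ {a,c,d}
  {a,b,c,d,f}  = {b,c,d} ∪ {a,f}
  {a,b,c,e,f}  = {a,f} ∪ {b,c,e,f}
  {a,b,d,e,f}  = {a,d,e,f} ∪ {a,b,e,f}
  {b,c,d,e,f}  = {c,d} ∪ {b,c,e,f}
  |family| = 26
Round 3: 11 new —
  {a}  = {b,c,d,e,f}ᶜ
  {c}  = {a,b,d,e,f}ᶜ
  {d}  = {a,b,c,e,f}ᶜ
  {e}  = {a,b,c,d,f}ᶜ
  {f}  = {a,b,c,d,e}ᶜ
  {e,f}  = {a,b,c,d}ᶜ
  {a,b,d}  = {b} ∪ {a,d}
  {a,b,f}  = {a,f} ∪ {b}
  {a,b,c,f}  = {a,f} ∪ {b,c}
  {a,b,d,e}  = {b,e} ∪ {a,d}
  {a,b,d,f}  = {b} ∪ {a,d,f}
  |family| = 37
Round 4: +25 →
  {a,b}  = {a} ∪ {b}
  {a,c}  = {a} ∪ {c}
  {a,e}  = {a} ∪ {e}
  {b,d}  = {b} ∪ {d}
  {b,f}  = {b} ∪ {f}
  {c,e}  = {a,b,d,f}ᶜ
  {c,f}  = {a,b,d,e}ᶜ
  {d,e}  = {a,b,c,f}ᶜ
  {d,f}  = {f} ∪ {d}
  {a,b,c}  = {a} ∪ {b,c}
  {a,b,e}  = {b,e} ∪ {a}
  {a,c,f}  = {a,f} ∪ {c}
  {a,d,e}  = {e} ∪ {a,d}
  {b,c,f}  = {f} ∪ {b,c}
  {b,d,e}  = {b,e} ∪ {d}
  {c,d,e}  = {a,b,f}ᶜ
  {c,d,f}  = {c,d} ∪ {f}
  {c,e,f}  = {a,b,d}ᶜ
  {d,e,f}  = {e,f} ∪ {d}
  {a,b,c,e}  = {a} ∪ {b,c,e}
  {a,c,d,e}  = {e} ∪ {a,c,d}
  {a,c,e,f}  = {c} ∪ {a,e,f}
  {b,c,d,f}  = {f} ∪ {b,c,d}
  {b,d,e,f}  = {b,e,f} ∪ {d}
  {c,d,e,f}  = {c,d} ∪ {e,f}
  |family| = 62
Round 5: 2 new —
  {a,c,e}  = {a,c} ∪ {a,e}
  {b,d,f}  = {b} ∪ {d,f}
  |family| = 64
Round 6: closed — nothing new.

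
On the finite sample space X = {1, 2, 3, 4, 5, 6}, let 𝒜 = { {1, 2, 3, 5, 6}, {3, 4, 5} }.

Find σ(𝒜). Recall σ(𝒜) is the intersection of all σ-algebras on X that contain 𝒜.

Answer: σ(𝒜) = { {}, {4}, {3, 5}, {1, 2, 6}, {3, 4, 5}, {1, 2, 4, 6}, {1, 2, 3, 5, 6}, X }

Working:
Begin from { {}, {3, 4, 5}, {1, 2, 3, 5, 6}, X } (that is, 𝒜 plus ∅ and X).
Iteration 1 (2 new):
  {4}  = {1, 2, 3, 5, 6}ᶜ
  {1, 2, 6}  = {3, 4, 5}ᶜ
Iteration 2. New:
  {1, 2, 4, 6}  = {4} ∪ {1, 2, 6}
Iteration 3. New:
  {3, 5}  = {1, 2, 4, 6}ᶜ
Iteration 4 adds nothing — fixpoint reached.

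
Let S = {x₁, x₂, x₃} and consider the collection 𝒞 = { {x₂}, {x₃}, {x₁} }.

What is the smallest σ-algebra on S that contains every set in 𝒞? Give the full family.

Begin from { ∅, {x₁}, {x₂}, {x₃}, S } (that is, 𝒞 plus ∅ and S).
Step 1: +3 →
  {x₁,x₂}  = {x₃}ᶜ
  {x₁,x₃}  = {x₂}ᶜ
  {x₂,x₃}  = {x₁}ᶜ
  [8 total]
Step 2: closed — nothing new.

Hence σ(𝒞) has 8 members: { ∅, {x₁}, {x₂}, {x₃}, {x₁,x₂}, {x₁,x₃}, {x₂,x₃}, S }.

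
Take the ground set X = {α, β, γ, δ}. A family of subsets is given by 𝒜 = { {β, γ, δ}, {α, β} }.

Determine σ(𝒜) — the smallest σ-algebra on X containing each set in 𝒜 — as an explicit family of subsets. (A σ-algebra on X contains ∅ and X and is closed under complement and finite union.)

Initial family (4 sets): { {}, {α, β}, {β, γ, δ}, X }.
Iteration 1 (2 new):
  {α}  = X∖{β, γ, δ}
  {γ, δ}  = X∖{α, β}
  (now 6)
Iteration 2 adds 1:
  {α, γ, δ}  = {γ, δ} ∪ {α}
  (now 7)
Iteration 3. New:
  {β}  = X∖{α, γ, δ}
  (now 8)
After Iteration 4 the family is unchanged; done.

|σ(𝒜)| = 8.  σ(𝒜) = { {}, {α}, {β}, {α, β}, {γ, δ}, {α, γ, δ}, {β, γ, δ}, X }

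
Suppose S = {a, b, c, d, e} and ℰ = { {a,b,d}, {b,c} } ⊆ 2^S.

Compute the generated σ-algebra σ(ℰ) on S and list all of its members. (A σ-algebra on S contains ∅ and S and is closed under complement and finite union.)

Take S₀ = ℰ ∪ {∅, S} = { {}, {b,c}, {a,b,d}, S }.
Round 1: +3 →
  {c,e}  = complement {a,b,d}
  {a,d,e}  = complement {b,c}
  {a,b,c,d}  = {b,c} ∪ {a,b,d}
  [7 total]
Round 2 (4 new):
  {e}  = complement {a,b,c,d}
  {b,c,e}  = {b,c} ∪ {c,e}
  {a,b,d,e}  = {a,d,e} ∪ {a,b,d}
  {a,c,d,e}  = {a,d,e} ∪ {c,e}
  [11 total]
Round 3 (3 new):
  {b}  = complement {a,c,d,e}
  {c}  = complement {a,b,d,e}
  {a,d}  = complement {b,c,e}
  [14 total]
Round 4: 2 new —
  {b,e}  = {b} ∪ {e}
  {a,c,d}  = {c} ∪ {a,d}
  [16 total]
Round 5: already closed under ᶜ and ∪.

Hence σ(ℰ) has 16 members: { {}, {b}, {c}, {e}, {a,d}, {b,c}, {b,e}, {c,e}, {a,b,d}, {a,c,d}, {a,d,e}, {b,c,e}, {a,b,c,d}, {a,b,d,e}, {a,c,d,e}, S }.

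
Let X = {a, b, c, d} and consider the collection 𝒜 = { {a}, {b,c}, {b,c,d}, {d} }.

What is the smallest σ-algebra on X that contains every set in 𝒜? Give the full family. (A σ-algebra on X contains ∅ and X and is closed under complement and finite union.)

|σ(𝒜)| = 8.  σ(𝒜) = { ∅, {a}, {d}, {a,d}, {b,c}, {a,b,c}, {b,c,d}, X }

Trace:
Seed the family with 𝒜 together with ∅ and X: { ∅, {a}, {d}, {b,c}, {b,c,d}, X }.
Round 1: 2 new —
  {a,d}  = complement {b,c}
  {a,b,c}  = complement {d}
  (now 8)
Round 2 adds nothing — fixpoint reached.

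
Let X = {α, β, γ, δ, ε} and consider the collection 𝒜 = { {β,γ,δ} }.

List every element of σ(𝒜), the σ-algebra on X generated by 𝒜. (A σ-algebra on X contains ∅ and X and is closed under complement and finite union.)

Answer: σ(𝒜) = { ∅, {α,ε}, {β,γ,δ}, X }

Trace:
Take S₀ = 𝒜 ∪ {∅, X} = { ∅, {β,γ,δ}, X }.
Round 1. New:
  {α,ε}  = complement {β,γ,δ}
  — 4 sets.
Round 2: closed — nothing new.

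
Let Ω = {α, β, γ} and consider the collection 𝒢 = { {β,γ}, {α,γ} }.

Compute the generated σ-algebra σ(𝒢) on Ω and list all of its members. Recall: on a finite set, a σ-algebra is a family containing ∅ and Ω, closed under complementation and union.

σ(𝒢) (8 sets): { {}, {α}, {β}, {γ}, {α,β}, {α,γ}, {β,γ}, Ω }

Check:
Begin from { {}, {α,γ}, {β,γ}, Ω } (that is, 𝒢 plus ∅ and Ω).
Round 1: 2 new —
  {α}  = ᶜ of {β,γ}
  {β}  = ᶜ of {α,γ}
  |family| = 6
Round 2: 1 new —
  {α,β}  = {β} ∪ {α}
  |family| = 7
Round 3 (1 new):
  {γ}  = ᶜ of {α,β}
  |family| = 8
Round 4: closed — nothing new.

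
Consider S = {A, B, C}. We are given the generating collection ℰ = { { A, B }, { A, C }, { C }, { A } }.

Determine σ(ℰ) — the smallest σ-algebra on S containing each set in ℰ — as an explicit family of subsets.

Seed the family with ℰ together with ∅ and S: { ∅, { A }, { C }, { A, B }, { A, C }, S }.
Iteration 1: +2 →
  { B }  = S∖{ A, C }
  { B, C }  = S∖{ A }
  — 8 sets.
Iteration 2 adds nothing — fixpoint reached.

Therefore σ(ℰ) = { ∅, { A }, { B }, { C }, { A, B }, { A, C }, { B, C }, S } (|σ(ℰ)| = 8).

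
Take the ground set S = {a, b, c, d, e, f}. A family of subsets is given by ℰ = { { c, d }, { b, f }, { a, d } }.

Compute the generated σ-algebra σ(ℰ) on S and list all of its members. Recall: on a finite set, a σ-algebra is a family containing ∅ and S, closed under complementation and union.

Start: ℰ ∪ {∅, S} = { {}, { a, d }, { b, f }, { c, d }, S }.
Round 1 (6 new):
  { a, c, d }  = { c, d } ∪ { a, d }
  { a, b, d, f }  = { a, d } ∪ { b, f }
  { a, b, e, f }  = complement { c, d }
  { a, c, d, e }  = complement { b, f }
  { b, c, d, f }  = { c, d } ∪ { b, f }
  { b, c, e, f }  = complement { a, d }
  |family| = 11
Round 2. New:
  { a, e }  = complement { b, c, d, f }
  { c, e }  = complement { a, b, d, f }
  { b, e, f }  = complement { a, c, d }
  { a, b, c, d, f }  = { c, d } ∪ { a, b, d, f }
  { a, b, c, e, f }  = { b, c, e, f } ∪ { a, b, e, f }
  { a, b, d, e, f }  = { a, b, d, f } ∪ { a, b, e, f }
  { b, c, d, e, f }  = { c, d } ∪ { b, c, e, f }
  |family| = 18
Round 3. New:
  { a }  = complement { b, c, d, e, f }
  { c }  = complement { a, b, d, e, f }
  { d }  = complement { a, b, c, e, f }
  { e }  = complement { a, b, c, d, f }
  { a, c, e }  = { a, e } ∪ { c, e }
  { a, d, e }  = { a, d } ∪ { a, e }
  { c, d, e }  = { c, d } ∪ { c, e }
  |family| = 25
Round 4: +6 →
  { a, c }  = { a } ∪ { c }
  { d, e }  = { e } ∪ { d }
  { a, b, f }  = complement { c, d, e }
  { b, c, f }  = complement { a, d, e }
  { b, d, f }  = complement { a, c, e }
  { b, d, e, f }  = { b, e, f } ∪ { d }
  |family| = 31
Round 5. New:
  { a, b, c, f }  = complement { d, e }
  |family| = 32
Round 6: already closed under ᶜ and ∪.

σ(ℰ) = { {}, { a }, { c }, { d }, { e }, { a, c }, { a, d }, { a, e }, { b, f }, { c, d }, { c, e }, { d, e }, { a, b, f }, { a, c, d }, { a, c, e }, { a, d, e }, { b, c, f }, { b, d, f }, { b, e, f }, { c, d, e }, { a, b, c, f }, { a, b, d, f }, { a, b, e, f }, { a, c, d, e }, { b, c, d, f }, { b, c, e, f }, { b, d, e, f }, { a, b, c, d, f }, { a, b, c, e, f }, { a, b, d, e, f }, { b, c, d, e, f }, S }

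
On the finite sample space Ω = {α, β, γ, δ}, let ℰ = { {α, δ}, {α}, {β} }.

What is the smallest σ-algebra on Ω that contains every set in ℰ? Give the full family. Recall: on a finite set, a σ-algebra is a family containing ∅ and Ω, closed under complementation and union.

Begin from { {}, {α}, {β}, {α, δ}, Ω } (that is, ℰ plus ∅ and Ω).
Step 1: +5 →
  {α, β}  = {β} ∪ {α}
  {β, γ}  = complement {α, δ}
  {α, β, δ}  = {α, δ} ∪ {β}
  {α, γ, δ}  = complement {β}
  {β, γ, δ}  = complement {α}
  |family| = 10
Step 2 (3 new):
  {γ}  = complement {α, β, δ}
  {γ, δ}  = complement {α, β}
  {α, β, γ}  = {α, β} ∪ {β, γ}
  |family| = 13
Step 3: 2 new —
  {δ}  = complement {α, β, γ}
  {α, γ}  = {γ} ∪ {α}
  |family| = 15
Step 4: 1 new —
  {β, δ}  = complement {α, γ}
  |family| = 16
Step 5: stable.

σ(ℰ) = { {}, {α}, {β}, {γ}, {δ}, {α, β}, {α, γ}, {α, δ}, {β, γ}, {β, δ}, {γ, δ}, {α, β, γ}, {α, β, δ}, {α, γ, δ}, {β, γ, δ}, Ω }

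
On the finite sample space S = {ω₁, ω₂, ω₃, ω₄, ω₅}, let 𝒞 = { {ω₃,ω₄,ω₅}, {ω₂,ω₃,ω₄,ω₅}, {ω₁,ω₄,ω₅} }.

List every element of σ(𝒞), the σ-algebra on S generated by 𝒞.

Answer: σ(𝒞) = { {}, {ω₁}, {ω₂}, {ω₃}, {ω₁,ω₂}, {ω₁,ω₃}, {ω₂,ω₃}, {ω₄,ω₅}, {ω₁,ω₂,ω₃}, {ω₁,ω₄,ω₅}, {ω₂,ω₄,ω₅}, {ω₃,ω₄,ω₅}, {ω₁,ω₂,ω₄,ω₅}, {ω₁,ω₃,ω₄,ω₅}, {ω₂,ω₃,ω₄,ω₅}, S }

Working:
Seed the family with 𝒞 together with ∅ and S: { {}, {ω₁,ω₄,ω₅}, {ω₃,ω₄,ω₅}, {ω₂,ω₃,ω₄,ω₅}, S }.
Step 1: 4 new —
  {ω₁}  = {ω₂,ω₃,ω₄,ω₅}ᶜ
  {ω₁,ω₂}  = {ω₃,ω₄,ω₅}ᶜ
  {ω₂,ω₃}  = {ω₁,ω₄,ω₅}ᶜ
  {ω₁,ω₃,ω₄,ω₅}  = {ω₁,ω₄,ω₅} ∪ {ω₃,ω₄,ω₅}
Step 2: +3 →
  {ω₂}  = {ω₁,ω₃,ω₄,ω₅}ᶜ
  {ω₁,ω₂,ω₃}  = {ω₁,ω₂} ∪ {ω₂,ω₃}
  {ω₁,ω₂,ω₄,ω₅}  = {ω₁,ω₄,ω₅} ∪ {ω₁,ω₂}
Step 3 (2 new):
  {ω₃}  = {ω₁,ω₂,ω₄,ω₅}ᶜ
  {ω₄,ω₅}  = {ω₁,ω₂,ω₃}ᶜ
Step 4: 2 new —
  {ω₁,ω₃}  = {ω₃} ∪ {ω₁}
  {ω₂,ω₄,ω₅}  = {ω₄,ω₅} ∪ {ω₂}
Step 5: no new sets; the family is a σ-algebra.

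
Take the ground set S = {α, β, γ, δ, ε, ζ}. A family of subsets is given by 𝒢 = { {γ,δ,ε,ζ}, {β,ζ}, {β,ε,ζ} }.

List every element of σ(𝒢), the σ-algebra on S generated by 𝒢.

Initial family (5 sets): { {}, {β,ζ}, {β,ε,ζ}, {γ,δ,ε,ζ}, S }.
Round 1 (4 new):
  {α,β}  = S∖{γ,δ,ε,ζ}
  {α,γ,δ}  = S∖{β,ε,ζ}
  {α,γ,δ,ε}  = S∖{β,ζ}
  {β,γ,δ,ε,ζ}  = {γ,δ,ε,ζ} ∪ {β,ζ}
  [9 total]
Round 2: +7 →
  {α}  = S∖{β,γ,δ,ε,ζ}
  {α,β,ζ}  = {α,β} ∪ {β,ζ}
  {α,β,γ,δ}  = {α,β} ∪ {α,γ,δ}
  {α,β,ε,ζ}  = {α,β} ∪ {β,ε,ζ}
  {α,β,γ,δ,ε}  = {α,β} ∪ {α,γ,δ,ε}
  {α,β,γ,δ,ζ}  = {β,ζ} ∪ {α,γ,δ}
  {α,γ,δ,ε,ζ}  = {γ,δ,ε,ζ} ∪ {α,γ,δ}
  [16 total]
Round 3: 6 new —
  {β}  = S∖{α,γ,δ,ε,ζ}
  {ε}  = S∖{α,β,γ,δ,ζ}
  {ζ}  = S∖{α,β,γ,δ,ε}
  {γ,δ}  = S∖{α,β,ε,ζ}
  {ε,ζ}  = S∖{α,β,γ,δ}
  {γ,δ,ε}  = S∖{α,β,ζ}
  [22 total]
Round 4: 10 new —
  {α,ε}  = {ε} ∪ {α}
  {α,ζ}  = {ζ} ∪ {α}
  {β,ε}  = {β} ∪ {ε}
  {α,β,ε}  = {α,β} ∪ {ε}
  {α,ε,ζ}  = {ε,ζ} ∪ {α}
  {β,γ,δ}  = {γ,δ} ∪ {β}
  {γ,δ,ζ}  = {γ,δ} ∪ {ζ}
  {α,γ,δ,ζ}  = {ζ} ∪ {α,γ,δ}
  {β,γ,δ,ε}  = {γ,δ,ε} ∪ {β}
  {β,γ,δ,ζ}  = {γ,δ} ∪ {β,ζ}
  [32 total]
Round 5 adds nothing — fixpoint reached.

σ(𝒢) = { {}, {α}, {β}, {ε}, {ζ}, {α,β}, {α,ε}, {α,ζ}, {β,ε}, {β,ζ}, {γ,δ}, {ε,ζ}, {α,β,ε}, {α,β,ζ}, {α,γ,δ}, {α,ε,ζ}, {β,γ,δ}, {β,ε,ζ}, {γ,δ,ε}, {γ,δ,ζ}, {α,β,γ,δ}, {α,β,ε,ζ}, {α,γ,δ,ε}, {α,γ,δ,ζ}, {β,γ,δ,ε}, {β,γ,δ,ζ}, {γ,δ,ε,ζ}, {α,β,γ,δ,ε}, {α,β,γ,δ,ζ}, {α,γ,δ,ε,ζ}, {β,γ,δ,ε,ζ}, S }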